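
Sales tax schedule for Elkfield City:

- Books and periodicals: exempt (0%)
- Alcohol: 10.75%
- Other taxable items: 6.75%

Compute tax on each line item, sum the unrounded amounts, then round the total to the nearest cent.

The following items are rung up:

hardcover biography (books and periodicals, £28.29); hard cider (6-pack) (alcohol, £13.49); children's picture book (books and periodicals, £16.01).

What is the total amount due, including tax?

£59.24

Hardcover biography £28.29: books and periodicals → 0% → £0.00
Hard cider (6-pack) £13.49: alcohol → 10.75% → £1.450175
Children's picture book £16.01: books and periodicals → 0% → £0.00
Subtotal = £57.79; unrounded tax = £1.450175 → £1.45; total due = £59.24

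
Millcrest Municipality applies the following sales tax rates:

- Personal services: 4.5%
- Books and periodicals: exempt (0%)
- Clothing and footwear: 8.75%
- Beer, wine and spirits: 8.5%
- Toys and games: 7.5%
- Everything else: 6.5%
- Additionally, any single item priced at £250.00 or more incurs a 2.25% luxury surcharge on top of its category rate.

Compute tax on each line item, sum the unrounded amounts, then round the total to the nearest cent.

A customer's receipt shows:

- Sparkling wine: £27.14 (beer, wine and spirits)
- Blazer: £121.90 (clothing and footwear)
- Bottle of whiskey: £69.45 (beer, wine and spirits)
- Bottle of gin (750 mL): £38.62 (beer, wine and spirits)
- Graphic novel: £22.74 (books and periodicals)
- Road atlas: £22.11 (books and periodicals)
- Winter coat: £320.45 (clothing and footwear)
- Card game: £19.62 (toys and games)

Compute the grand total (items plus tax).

£700.91

Sparkling wine £27.14: beer, wine and spirits → 8.5% → £2.3069
Blazer £121.90: clothing and footwear → 8.75% → £10.66625
Bottle of whiskey £69.45: beer, wine and spirits → 8.5% → £5.90325
Bottle of gin (750 mL) £38.62: beer, wine and spirits → 8.5% → £3.2827
Graphic novel £22.74: books and periodicals → 0% → £0.00
Road atlas £22.11: books and periodicals → 0% → £0.00
Winter coat £320.45: clothing and footwear → 8.75% + 2.25% surcharge = 11% → £35.2495
Card game £19.62: toys and games → 7.5% → £1.4715
Subtotal = £642.03; unrounded tax = £58.8801 → £58.88; total due = £700.91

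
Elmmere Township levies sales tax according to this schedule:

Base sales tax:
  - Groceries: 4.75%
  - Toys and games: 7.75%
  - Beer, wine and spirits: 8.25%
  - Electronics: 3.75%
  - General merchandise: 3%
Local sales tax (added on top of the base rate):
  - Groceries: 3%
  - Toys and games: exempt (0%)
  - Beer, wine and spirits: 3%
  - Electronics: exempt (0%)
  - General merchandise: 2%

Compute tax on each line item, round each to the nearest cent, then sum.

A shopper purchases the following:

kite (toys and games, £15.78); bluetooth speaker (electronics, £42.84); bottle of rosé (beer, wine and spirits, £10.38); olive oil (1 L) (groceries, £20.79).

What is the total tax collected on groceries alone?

£1.61

Olive oil (1 L) £20.79: groceries → 4.75% + 3% local = 7.75% → £1.61
Tax on groceries = £1.61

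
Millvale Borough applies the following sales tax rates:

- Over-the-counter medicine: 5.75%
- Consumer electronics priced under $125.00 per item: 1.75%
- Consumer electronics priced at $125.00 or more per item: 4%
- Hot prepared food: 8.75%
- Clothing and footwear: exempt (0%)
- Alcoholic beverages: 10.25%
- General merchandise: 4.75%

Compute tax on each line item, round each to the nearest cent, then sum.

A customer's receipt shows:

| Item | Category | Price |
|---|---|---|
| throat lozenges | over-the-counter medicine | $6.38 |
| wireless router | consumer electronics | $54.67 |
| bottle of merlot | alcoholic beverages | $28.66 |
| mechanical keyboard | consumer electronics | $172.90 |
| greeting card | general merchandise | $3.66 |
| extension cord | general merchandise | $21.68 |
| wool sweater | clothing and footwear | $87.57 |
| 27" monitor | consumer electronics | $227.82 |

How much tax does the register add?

$21.50

Throat lozenges $6.38: over-the-counter medicine → 5.75% → $0.37
Wireless router $54.67: consumer electronics, under $125.00 → 1.75% → $0.96
Bottle of merlot $28.66: alcoholic beverages → 10.25% → $2.94
Mechanical keyboard $172.90: consumer electronics, $125.00 or more → 4% → $6.92
Greeting card $3.66: general merchandise → 4.75% → $0.17
Extension cord $21.68: general merchandise → 4.75% → $1.03
Wool sweater $87.57: clothing and footwear → 0% → $0.00
27" monitor $227.82: consumer electronics, $125.00 or more → 4% → $9.11
Total tax = $0.37 + $0.96 + $2.94 + $6.92 + $0.17 + $1.03 + $9.11 = $21.50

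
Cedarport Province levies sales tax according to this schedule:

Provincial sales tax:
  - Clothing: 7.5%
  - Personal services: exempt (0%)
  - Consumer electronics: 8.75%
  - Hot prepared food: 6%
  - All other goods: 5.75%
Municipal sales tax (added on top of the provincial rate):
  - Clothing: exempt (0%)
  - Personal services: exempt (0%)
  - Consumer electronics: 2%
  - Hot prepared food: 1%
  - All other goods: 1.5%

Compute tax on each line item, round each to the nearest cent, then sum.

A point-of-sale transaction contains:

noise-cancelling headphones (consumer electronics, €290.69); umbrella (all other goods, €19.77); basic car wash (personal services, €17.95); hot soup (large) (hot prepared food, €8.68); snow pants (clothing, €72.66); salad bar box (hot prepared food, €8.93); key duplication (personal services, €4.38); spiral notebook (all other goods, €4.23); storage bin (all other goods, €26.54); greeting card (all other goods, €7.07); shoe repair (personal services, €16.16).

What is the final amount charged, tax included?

Noise-cancelling headphones €290.69: consumer electronics → 8.75% + 2% municipal = 10.75% → €31.25
Umbrella €19.77: all other goods → 5.75% + 1.5% municipal = 7.25% → €1.43
Basic car wash €17.95: personal services → 0% + 0% municipal = 0% → €0.00
Hot soup (large) €8.68: hot prepared food → 6% + 1% municipal = 7% → €0.61
Snow pants €72.66: clothing → 7.5% + 0% municipal = 7.5% → €5.45
Salad bar box €8.93: hot prepared food → 6% + 1% municipal = 7% → €0.63
Key duplication €4.38: personal services → 0% + 0% municipal = 0% → €0.00
Spiral notebook €4.23: all other goods → 5.75% + 1.5% municipal = 7.25% → €0.31
Storage bin €26.54: all other goods → 5.75% + 1.5% municipal = 7.25% → €1.92
Greeting card €7.07: all other goods → 5.75% + 1.5% municipal = 7.25% → €0.51
Shoe repair €16.16: personal services → 0% + 0% municipal = 0% → €0.00
Subtotal = €477.06; tax = €42.11; total due = €519.17

€519.17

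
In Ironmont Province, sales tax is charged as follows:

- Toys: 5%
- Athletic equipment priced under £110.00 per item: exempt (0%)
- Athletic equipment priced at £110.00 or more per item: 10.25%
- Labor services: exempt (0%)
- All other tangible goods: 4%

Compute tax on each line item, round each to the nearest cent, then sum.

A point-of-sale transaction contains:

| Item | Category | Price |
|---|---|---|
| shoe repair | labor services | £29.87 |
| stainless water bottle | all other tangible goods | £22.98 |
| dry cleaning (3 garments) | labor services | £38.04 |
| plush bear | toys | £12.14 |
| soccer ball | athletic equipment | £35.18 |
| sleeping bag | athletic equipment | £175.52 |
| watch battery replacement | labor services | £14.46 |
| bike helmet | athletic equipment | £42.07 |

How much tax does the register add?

Shoe repair £29.87: labor services → 0% → £0.00
Stainless water bottle £22.98: all other tangible goods → 4% → £0.92
Dry cleaning (3 garments) £38.04: labor services → 0% → £0.00
Plush bear £12.14: toys → 5% → £0.61
Soccer ball £35.18: athletic equipment, under £110.00 → 0% → £0.00
Sleeping bag £175.52: athletic equipment, £110.00 or more → 10.25% → £17.99
Watch battery replacement £14.46: labor services → 0% → £0.00
Bike helmet £42.07: athletic equipment, under £110.00 → 0% → £0.00
Total tax = £0.92 + £0.61 + £17.99 = £19.52

£19.52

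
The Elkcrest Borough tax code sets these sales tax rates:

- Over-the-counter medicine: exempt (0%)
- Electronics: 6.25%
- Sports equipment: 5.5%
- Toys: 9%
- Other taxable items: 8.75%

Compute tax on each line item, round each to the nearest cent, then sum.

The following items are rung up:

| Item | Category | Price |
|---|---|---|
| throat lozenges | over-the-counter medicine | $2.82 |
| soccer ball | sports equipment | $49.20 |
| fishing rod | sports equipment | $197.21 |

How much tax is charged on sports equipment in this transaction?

$13.56

Soccer ball $49.20: sports equipment → 5.5% → $2.71
Fishing rod $197.21: sports equipment → 5.5% → $10.85
Tax on sports equipment = $2.71 + $10.85 = $13.56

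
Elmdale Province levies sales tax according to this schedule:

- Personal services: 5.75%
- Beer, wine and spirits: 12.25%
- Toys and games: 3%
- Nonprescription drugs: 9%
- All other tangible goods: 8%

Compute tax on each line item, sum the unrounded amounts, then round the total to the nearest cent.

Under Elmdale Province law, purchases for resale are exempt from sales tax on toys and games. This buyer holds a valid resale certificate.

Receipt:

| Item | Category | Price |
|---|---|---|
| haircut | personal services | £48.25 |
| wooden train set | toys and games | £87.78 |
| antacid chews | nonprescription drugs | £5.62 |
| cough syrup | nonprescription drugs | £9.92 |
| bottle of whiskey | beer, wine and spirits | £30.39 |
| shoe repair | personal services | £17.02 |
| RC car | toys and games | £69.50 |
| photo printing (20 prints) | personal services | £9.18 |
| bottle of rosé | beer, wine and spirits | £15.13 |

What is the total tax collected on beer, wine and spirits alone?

£5.58

Bottle of whiskey £30.39: beer, wine and spirits → 12.25% → £3.722775
Bottle of rosé £15.13: beer, wine and spirits → 12.25% → £1.853425
Tax on beer, wine and spirits: unrounded sum = £5.5762 → £5.58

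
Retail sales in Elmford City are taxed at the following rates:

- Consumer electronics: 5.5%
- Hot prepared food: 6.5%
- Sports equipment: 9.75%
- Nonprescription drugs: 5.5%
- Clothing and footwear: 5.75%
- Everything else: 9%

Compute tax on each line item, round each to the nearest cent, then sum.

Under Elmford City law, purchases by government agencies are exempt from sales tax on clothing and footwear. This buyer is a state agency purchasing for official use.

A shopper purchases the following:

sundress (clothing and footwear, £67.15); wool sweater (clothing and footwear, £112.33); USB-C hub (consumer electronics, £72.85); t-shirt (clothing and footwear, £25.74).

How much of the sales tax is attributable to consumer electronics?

USB-C hub £72.85: consumer electronics → 5.5% → £4.01
Tax on consumer electronics = £4.01

£4.01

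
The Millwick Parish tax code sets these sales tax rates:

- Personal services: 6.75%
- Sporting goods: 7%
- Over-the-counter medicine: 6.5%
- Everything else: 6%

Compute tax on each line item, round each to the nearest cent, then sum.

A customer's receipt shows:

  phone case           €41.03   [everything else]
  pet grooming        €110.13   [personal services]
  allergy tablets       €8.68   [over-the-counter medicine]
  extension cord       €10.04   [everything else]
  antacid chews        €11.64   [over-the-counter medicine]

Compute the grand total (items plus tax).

Phone case €41.03: everything else → 6% → €2.46
Pet grooming €110.13: personal services → 6.75% → €7.43
Allergy tablets €8.68: over-the-counter medicine → 6.5% → €0.56
Extension cord €10.04: everything else → 6% → €0.60
Antacid chews €11.64: over-the-counter medicine → 6.5% → €0.76
Subtotal = €181.52; tax = €11.81; total due = €193.33

€193.33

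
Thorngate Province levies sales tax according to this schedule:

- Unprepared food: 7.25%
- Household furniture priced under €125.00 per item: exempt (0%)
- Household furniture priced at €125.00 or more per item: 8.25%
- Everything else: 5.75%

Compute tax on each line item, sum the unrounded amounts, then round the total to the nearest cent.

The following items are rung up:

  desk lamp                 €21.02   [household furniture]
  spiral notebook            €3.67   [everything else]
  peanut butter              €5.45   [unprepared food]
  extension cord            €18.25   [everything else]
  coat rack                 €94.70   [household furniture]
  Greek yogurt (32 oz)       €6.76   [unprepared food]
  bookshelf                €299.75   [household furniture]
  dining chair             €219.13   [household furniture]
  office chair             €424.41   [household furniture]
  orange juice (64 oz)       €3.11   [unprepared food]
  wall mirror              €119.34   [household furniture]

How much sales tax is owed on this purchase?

€80.19

Desk lamp €21.02: household furniture, under €125.00 → 0% → €0.00
Spiral notebook €3.67: everything else → 5.75% → €0.211025
Peanut butter €5.45: unprepared food → 7.25% → €0.395125
Extension cord €18.25: everything else → 5.75% → €1.049375
Coat rack €94.70: household furniture, under €125.00 → 0% → €0.00
Greek yogurt (32 oz) €6.76: unprepared food → 7.25% → €0.4901
Bookshelf €299.75: household furniture, €125.00 or more → 8.25% → €24.729375
Dining chair €219.13: household furniture, €125.00 or more → 8.25% → €18.078225
Office chair €424.41: household furniture, €125.00 or more → 8.25% → €35.013825
Orange juice (64 oz) €3.11: unprepared food → 7.25% → €0.225475
Wall mirror €119.34: household furniture, under €125.00 → 0% → €0.00
Unrounded tax sum = €80.192525 → €80.19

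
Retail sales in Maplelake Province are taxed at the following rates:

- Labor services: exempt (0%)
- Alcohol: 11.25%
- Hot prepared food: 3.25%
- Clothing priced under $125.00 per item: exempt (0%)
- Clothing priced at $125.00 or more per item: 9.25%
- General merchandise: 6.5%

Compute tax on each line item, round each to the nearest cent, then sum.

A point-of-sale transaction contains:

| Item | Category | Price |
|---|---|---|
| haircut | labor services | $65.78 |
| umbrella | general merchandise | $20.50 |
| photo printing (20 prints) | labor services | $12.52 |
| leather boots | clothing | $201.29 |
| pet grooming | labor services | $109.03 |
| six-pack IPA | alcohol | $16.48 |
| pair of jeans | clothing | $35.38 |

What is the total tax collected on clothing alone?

Leather boots $201.29: clothing, $125.00 or more → 9.25% → $18.62
Pair of jeans $35.38: clothing, under $125.00 → 0% → $0.00
Tax on clothing = $18.62 + $0.00 = $18.62

$18.62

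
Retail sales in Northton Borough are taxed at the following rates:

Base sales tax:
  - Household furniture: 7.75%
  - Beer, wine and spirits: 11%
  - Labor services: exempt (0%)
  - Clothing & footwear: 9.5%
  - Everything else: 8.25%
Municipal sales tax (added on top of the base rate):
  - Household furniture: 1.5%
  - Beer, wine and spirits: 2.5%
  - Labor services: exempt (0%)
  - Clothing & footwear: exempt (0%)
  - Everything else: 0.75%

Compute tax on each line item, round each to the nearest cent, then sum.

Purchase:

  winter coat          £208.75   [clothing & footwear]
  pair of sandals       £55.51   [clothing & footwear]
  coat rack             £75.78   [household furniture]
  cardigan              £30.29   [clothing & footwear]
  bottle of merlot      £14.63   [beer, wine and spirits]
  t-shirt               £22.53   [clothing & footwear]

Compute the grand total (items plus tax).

Winter coat £208.75: clothing & footwear → 9.5% + 0% municipal = 9.5% → £19.83
Pair of sandals £55.51: clothing & footwear → 9.5% + 0% municipal = 9.5% → £5.27
Coat rack £75.78: household furniture → 7.75% + 1.5% municipal = 9.25% → £7.01
Cardigan £30.29: clothing & footwear → 9.5% + 0% municipal = 9.5% → £2.88
Bottle of merlot £14.63: beer, wine and spirits → 11% + 2.5% municipal = 13.5% → £1.98
T-shirt £22.53: clothing & footwear → 9.5% + 0% municipal = 9.5% → £2.14
Subtotal = £407.49; tax = £39.11; total due = £446.60

£446.60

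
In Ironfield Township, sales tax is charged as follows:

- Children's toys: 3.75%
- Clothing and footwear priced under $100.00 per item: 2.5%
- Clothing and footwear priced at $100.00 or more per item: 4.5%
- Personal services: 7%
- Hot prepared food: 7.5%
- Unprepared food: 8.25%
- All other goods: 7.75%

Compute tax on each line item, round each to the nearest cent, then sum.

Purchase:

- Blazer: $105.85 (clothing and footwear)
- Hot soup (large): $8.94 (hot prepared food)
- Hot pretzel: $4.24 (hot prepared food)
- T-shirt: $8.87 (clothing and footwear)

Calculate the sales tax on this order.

Blazer $105.85: clothing and footwear, $100.00 or more → 4.5% → $4.76
Hot soup (large) $8.94: hot prepared food → 7.5% → $0.67
Hot pretzel $4.24: hot prepared food → 7.5% → $0.32
T-shirt $8.87: clothing and footwear, under $100.00 → 2.5% → $0.22
Total tax = $4.76 + $0.67 + $0.32 + $0.22 = $5.97

$5.97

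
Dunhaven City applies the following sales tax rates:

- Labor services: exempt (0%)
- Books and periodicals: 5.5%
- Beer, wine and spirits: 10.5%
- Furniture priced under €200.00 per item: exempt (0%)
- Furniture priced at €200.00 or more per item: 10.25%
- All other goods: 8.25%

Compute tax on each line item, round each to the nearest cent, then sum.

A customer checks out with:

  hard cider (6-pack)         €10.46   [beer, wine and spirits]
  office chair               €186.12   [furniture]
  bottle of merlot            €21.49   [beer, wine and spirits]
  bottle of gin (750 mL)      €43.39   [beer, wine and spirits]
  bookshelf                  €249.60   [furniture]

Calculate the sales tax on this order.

Hard cider (6-pack) €10.46: beer, wine and spirits → 10.5% → €1.10
Office chair €186.12: furniture, under €200.00 → 0% → €0.00
Bottle of merlot €21.49: beer, wine and spirits → 10.5% → €2.26
Bottle of gin (750 mL) €43.39: beer, wine and spirits → 10.5% → €4.56
Bookshelf €249.60: furniture, €200.00 or more → 10.25% → €25.58
Total tax = €1.10 + €2.26 + €4.56 + €25.58 = €33.50

€33.50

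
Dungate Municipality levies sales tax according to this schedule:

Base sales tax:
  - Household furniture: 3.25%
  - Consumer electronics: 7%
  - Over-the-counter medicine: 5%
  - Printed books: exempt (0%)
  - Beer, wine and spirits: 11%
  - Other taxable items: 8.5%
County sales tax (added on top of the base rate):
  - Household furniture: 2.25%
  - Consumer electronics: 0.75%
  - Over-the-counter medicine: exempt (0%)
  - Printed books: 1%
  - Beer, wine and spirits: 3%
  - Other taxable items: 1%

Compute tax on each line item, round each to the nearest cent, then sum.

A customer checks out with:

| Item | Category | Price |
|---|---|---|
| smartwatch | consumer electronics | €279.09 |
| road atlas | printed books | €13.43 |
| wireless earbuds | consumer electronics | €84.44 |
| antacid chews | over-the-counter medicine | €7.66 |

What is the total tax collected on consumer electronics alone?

Smartwatch €279.09: consumer electronics → 7% + 0.75% county = 7.75% → €21.63
Wireless earbuds €84.44: consumer electronics → 7% + 0.75% county = 7.75% → €6.54
Tax on consumer electronics = €21.63 + €6.54 = €28.17

€28.17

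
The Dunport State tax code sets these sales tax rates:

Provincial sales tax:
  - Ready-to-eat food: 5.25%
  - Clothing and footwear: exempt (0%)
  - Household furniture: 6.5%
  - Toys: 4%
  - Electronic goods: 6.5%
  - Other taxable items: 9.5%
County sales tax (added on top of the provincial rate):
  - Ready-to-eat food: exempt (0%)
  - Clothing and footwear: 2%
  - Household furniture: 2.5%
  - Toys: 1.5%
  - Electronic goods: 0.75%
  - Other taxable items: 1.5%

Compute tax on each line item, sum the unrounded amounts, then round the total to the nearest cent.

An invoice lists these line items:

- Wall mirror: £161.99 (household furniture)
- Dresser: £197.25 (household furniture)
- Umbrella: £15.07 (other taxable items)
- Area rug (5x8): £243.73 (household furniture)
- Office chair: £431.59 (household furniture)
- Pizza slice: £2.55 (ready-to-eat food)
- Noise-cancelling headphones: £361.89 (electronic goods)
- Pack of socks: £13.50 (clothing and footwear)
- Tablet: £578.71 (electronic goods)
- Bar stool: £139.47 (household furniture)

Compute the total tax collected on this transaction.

Wall mirror £161.99: household furniture → 6.5% + 2.5% county = 9% → £14.5791
Dresser £197.25: household furniture → 6.5% + 2.5% county = 9% → £17.7525
Umbrella £15.07: other taxable items → 9.5% + 1.5% county = 11% → £1.6577
Area rug (5x8) £243.73: household furniture → 6.5% + 2.5% county = 9% → £21.9357
Office chair £431.59: household furniture → 6.5% + 2.5% county = 9% → £38.8431
Pizza slice £2.55: ready-to-eat food → 5.25% + 0% county = 5.25% → £0.133875
Noise-cancelling headphones £361.89: electronic goods → 6.5% + 0.75% county = 7.25% → £26.237025
Pack of socks £13.50: clothing and footwear → 0% + 2% county = 2% → £0.27
Tablet £578.71: electronic goods → 6.5% + 0.75% county = 7.25% → £41.956475
Bar stool £139.47: household furniture → 6.5% + 2.5% county = 9% → £12.5523
Unrounded tax sum = £175.917775 → £175.92

£175.92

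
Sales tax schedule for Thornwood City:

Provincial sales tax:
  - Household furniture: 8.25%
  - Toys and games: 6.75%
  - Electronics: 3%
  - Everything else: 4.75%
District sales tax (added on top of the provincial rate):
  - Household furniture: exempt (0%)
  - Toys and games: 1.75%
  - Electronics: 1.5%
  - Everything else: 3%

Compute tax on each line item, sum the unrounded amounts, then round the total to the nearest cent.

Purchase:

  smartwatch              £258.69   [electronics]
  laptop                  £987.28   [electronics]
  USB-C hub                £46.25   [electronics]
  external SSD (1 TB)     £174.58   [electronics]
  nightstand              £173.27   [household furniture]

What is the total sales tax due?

Smartwatch £258.69: electronics → 3% + 1.5% district = 4.5% → £11.64105
Laptop £987.28: electronics → 3% + 1.5% district = 4.5% → £44.4276
USB-C hub £46.25: electronics → 3% + 1.5% district = 4.5% → £2.08125
External SSD (1 TB) £174.58: electronics → 3% + 1.5% district = 4.5% → £7.8561
Nightstand £173.27: household furniture → 8.25% + 0% district = 8.25% → £14.294775
Unrounded tax sum = £80.300775 → £80.30

£80.30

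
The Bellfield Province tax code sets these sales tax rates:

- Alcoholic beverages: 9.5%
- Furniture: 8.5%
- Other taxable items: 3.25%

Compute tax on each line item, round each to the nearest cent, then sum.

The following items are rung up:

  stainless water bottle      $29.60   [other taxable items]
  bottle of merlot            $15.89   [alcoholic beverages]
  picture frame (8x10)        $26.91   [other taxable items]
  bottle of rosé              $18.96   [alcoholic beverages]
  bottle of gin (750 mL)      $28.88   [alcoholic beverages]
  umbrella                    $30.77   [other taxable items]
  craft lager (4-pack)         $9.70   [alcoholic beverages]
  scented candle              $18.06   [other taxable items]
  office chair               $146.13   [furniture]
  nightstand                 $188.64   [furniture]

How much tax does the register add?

$38.84

Stainless water bottle $29.60: other taxable items → 3.25% → $0.96
Bottle of merlot $15.89: alcoholic beverages → 9.5% → $1.51
Picture frame (8x10) $26.91: other taxable items → 3.25% → $0.87
Bottle of rosé $18.96: alcoholic beverages → 9.5% → $1.80
Bottle of gin (750 mL) $28.88: alcoholic beverages → 9.5% → $2.74
Umbrella $30.77: other taxable items → 3.25% → $1.00
Craft lager (4-pack) $9.70: alcoholic beverages → 9.5% → $0.92
Scented candle $18.06: other taxable items → 3.25% → $0.59
Office chair $146.13: furniture → 8.5% → $12.42
Nightstand $188.64: furniture → 8.5% → $16.03
Total tax = $0.96 + $1.51 + $0.87 + $1.80 + $2.74 + $1.00 + $0.92 + $0.59 + $12.42 + $16.03 = $38.84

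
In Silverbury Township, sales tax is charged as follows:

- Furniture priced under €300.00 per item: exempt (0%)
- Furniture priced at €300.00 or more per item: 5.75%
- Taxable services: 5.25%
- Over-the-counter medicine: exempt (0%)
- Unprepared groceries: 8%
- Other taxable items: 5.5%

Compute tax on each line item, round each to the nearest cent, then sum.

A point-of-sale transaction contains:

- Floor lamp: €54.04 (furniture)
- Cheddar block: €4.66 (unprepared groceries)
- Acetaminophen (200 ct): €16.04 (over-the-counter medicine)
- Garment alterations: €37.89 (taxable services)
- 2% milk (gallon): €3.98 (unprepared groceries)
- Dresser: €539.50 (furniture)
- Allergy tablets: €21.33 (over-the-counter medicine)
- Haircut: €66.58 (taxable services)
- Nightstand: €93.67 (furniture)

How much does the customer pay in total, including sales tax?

Floor lamp €54.04: furniture, under €300.00 → 0% → €0.00
Cheddar block €4.66: unprepared groceries → 8% → €0.37
Acetaminophen (200 ct) €16.04: over-the-counter medicine → 0% → €0.00
Garment alterations €37.89: taxable services → 5.25% → €1.99
2% milk (gallon) €3.98: unprepared groceries → 8% → €0.32
Dresser €539.50: furniture, €300.00 or more → 5.75% → €31.02
Allergy tablets €21.33: over-the-counter medicine → 0% → €0.00
Haircut €66.58: taxable services → 5.25% → €3.50
Nightstand €93.67: furniture, under €300.00 → 0% → €0.00
Subtotal = €837.69; tax = €37.20; total due = €874.89

€874.89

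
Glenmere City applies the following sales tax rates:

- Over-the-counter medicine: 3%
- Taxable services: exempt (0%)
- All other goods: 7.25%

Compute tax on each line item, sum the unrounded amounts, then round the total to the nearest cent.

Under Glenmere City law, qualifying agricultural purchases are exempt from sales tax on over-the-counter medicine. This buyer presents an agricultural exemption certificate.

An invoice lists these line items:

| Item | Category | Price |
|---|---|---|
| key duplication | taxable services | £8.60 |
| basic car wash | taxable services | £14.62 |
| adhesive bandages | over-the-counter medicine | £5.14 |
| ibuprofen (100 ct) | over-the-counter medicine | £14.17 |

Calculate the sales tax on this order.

£0.00

Key duplication £8.60: taxable services → 0% → £0.00
Basic car wash £14.62: taxable services → 0% → £0.00
Adhesive bandages £5.14: over-the-counter medicine, buyer-exempt → 0% → £0.00
Ibuprofen (100 ct) £14.17: over-the-counter medicine, buyer-exempt → 0% → £0.00
Unrounded tax sum = £0.00 → £0.00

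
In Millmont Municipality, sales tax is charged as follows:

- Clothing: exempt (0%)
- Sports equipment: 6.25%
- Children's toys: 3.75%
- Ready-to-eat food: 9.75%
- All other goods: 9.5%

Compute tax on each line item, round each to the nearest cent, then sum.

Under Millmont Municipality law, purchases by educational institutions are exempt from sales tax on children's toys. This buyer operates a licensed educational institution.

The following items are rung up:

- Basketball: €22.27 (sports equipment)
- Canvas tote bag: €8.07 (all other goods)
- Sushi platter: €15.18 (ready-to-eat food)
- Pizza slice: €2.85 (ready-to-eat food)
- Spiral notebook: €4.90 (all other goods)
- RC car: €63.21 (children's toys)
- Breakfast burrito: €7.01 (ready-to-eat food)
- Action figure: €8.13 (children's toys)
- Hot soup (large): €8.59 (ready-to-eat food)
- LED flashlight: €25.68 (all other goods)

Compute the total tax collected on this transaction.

Basketball €22.27: sports equipment → 6.25% → €1.39
Canvas tote bag €8.07: all other goods → 9.5% → €0.77
Sushi platter €15.18: ready-to-eat food → 9.75% → €1.48
Pizza slice €2.85: ready-to-eat food → 9.75% → €0.28
Spiral notebook €4.90: all other goods → 9.5% → €0.47
RC car €63.21: children's toys, buyer-exempt → 0% → €0.00
Breakfast burrito €7.01: ready-to-eat food → 9.75% → €0.68
Action figure €8.13: children's toys, buyer-exempt → 0% → €0.00
Hot soup (large) €8.59: ready-to-eat food → 9.75% → €0.84
LED flashlight €25.68: all other goods → 9.5% → €2.44
Total tax = €1.39 + €0.77 + €1.48 + €0.28 + €0.47 + €0.68 + €0.84 + €2.44 = €8.35

€8.35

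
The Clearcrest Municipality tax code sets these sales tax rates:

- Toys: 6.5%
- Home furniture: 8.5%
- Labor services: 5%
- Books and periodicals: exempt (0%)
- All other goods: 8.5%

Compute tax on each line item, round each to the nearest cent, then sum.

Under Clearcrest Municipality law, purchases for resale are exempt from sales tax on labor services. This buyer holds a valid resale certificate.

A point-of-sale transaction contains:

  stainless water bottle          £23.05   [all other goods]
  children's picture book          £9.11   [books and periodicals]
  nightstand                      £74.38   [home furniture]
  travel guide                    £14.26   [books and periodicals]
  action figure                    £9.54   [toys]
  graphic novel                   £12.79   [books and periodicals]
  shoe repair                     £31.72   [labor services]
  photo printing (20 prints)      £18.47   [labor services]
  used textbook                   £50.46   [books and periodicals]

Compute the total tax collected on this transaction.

Stainless water bottle £23.05: all other goods → 8.5% → £1.96
Children's picture book £9.11: books and periodicals → 0% → £0.00
Nightstand £74.38: home furniture → 8.5% → £6.32
Travel guide £14.26: books and periodicals → 0% → £0.00
Action figure £9.54: toys → 6.5% → £0.62
Graphic novel £12.79: books and periodicals → 0% → £0.00
Shoe repair £31.72: labor services, buyer-exempt → 0% → £0.00
Photo printing (20 prints) £18.47: labor services, buyer-exempt → 0% → £0.00
Used textbook £50.46: books and periodicals → 0% → £0.00
Total tax = £1.96 + £6.32 + £0.62 = £8.90

£8.90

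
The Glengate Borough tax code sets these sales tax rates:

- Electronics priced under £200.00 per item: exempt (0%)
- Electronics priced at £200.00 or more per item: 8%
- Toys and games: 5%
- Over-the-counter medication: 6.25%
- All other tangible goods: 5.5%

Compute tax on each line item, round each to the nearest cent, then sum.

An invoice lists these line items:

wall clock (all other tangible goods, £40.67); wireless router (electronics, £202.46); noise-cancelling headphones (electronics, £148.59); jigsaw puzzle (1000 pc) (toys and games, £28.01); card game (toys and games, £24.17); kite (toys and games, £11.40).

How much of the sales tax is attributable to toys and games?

£3.18

Jigsaw puzzle (1000 pc) £28.01: toys and games → 5% → £1.40
Card game £24.17: toys and games → 5% → £1.21
Kite £11.40: toys and games → 5% → £0.57
Tax on toys and games = £1.40 + £1.21 + £0.57 = £3.18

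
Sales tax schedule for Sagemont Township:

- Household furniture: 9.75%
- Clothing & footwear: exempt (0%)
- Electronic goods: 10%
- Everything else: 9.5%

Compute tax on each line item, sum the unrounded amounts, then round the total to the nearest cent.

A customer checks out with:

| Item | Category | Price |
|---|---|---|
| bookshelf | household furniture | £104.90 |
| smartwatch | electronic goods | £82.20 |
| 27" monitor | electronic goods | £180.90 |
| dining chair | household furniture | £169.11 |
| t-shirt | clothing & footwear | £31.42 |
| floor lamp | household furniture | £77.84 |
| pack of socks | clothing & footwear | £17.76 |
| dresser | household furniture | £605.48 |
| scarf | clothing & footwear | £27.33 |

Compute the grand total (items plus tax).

Bookshelf £104.90: household furniture → 9.75% → £10.22775
Smartwatch £82.20: electronic goods → 10% → £8.22
27" monitor £180.90: electronic goods → 10% → £18.09
Dining chair £169.11: household furniture → 9.75% → £16.488225
T-shirt £31.42: clothing & footwear → 0% → £0.00
Floor lamp £77.84: household furniture → 9.75% → £7.5894
Pack of socks £17.76: clothing & footwear → 0% → £0.00
Dresser £605.48: household furniture → 9.75% → £59.0343
Scarf £27.33: clothing & footwear → 0% → £0.00
Subtotal = £1296.94; unrounded tax = £119.649675 → £119.65; total due = £1416.59

£1416.59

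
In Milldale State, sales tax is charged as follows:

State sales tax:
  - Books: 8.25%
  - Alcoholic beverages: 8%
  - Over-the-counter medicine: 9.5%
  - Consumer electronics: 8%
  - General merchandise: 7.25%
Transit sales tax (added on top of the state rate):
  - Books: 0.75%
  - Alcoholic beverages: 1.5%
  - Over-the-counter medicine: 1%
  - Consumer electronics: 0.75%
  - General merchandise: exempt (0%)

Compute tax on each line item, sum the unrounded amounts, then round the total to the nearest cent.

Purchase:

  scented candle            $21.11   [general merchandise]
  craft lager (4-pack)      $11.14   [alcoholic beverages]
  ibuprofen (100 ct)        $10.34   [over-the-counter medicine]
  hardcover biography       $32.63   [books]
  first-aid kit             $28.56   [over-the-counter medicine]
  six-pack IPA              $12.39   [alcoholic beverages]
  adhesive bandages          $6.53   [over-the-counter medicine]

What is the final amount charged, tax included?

Scented candle $21.11: general merchandise → 7.25% + 0% transit = 7.25% → $1.530475
Craft lager (4-pack) $11.14: alcoholic beverages → 8% + 1.5% transit = 9.5% → $1.0583
Ibuprofen (100 ct) $10.34: over-the-counter medicine → 9.5% + 1% transit = 10.5% → $1.0857
Hardcover biography $32.63: books → 8.25% + 0.75% transit = 9% → $2.9367
First-aid kit $28.56: over-the-counter medicine → 9.5% + 1% transit = 10.5% → $2.9988
Six-pack IPA $12.39: alcoholic beverages → 8% + 1.5% transit = 9.5% → $1.17705
Adhesive bandages $6.53: over-the-counter medicine → 9.5% + 1% transit = 10.5% → $0.68565
Subtotal = $122.70; unrounded tax = $11.472675 → $11.47; total due = $134.17

$134.17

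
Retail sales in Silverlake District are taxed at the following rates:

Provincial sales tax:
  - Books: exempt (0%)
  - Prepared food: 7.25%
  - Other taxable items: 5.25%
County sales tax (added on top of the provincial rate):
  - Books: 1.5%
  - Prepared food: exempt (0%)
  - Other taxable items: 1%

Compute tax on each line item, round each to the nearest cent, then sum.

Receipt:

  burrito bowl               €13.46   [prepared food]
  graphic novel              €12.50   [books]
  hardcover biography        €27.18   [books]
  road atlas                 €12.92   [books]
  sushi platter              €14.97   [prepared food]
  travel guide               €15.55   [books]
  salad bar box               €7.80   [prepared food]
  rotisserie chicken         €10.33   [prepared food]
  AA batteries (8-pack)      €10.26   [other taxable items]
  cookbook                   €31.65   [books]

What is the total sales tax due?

Burrito bowl €13.46: prepared food → 7.25% + 0% county = 7.25% → €0.98
Graphic novel €12.50: books → 0% + 1.5% county = 1.5% → €0.19
Hardcover biography €27.18: books → 0% + 1.5% county = 1.5% → €0.41
Road atlas €12.92: books → 0% + 1.5% county = 1.5% → €0.19
Sushi platter €14.97: prepared food → 7.25% + 0% county = 7.25% → €1.09
Travel guide €15.55: books → 0% + 1.5% county = 1.5% → €0.23
Salad bar box €7.80: prepared food → 7.25% + 0% county = 7.25% → €0.57
Rotisserie chicken €10.33: prepared food → 7.25% + 0% county = 7.25% → €0.75
AA batteries (8-pack) €10.26: other taxable items → 5.25% + 1% county = 6.25% → €0.64
Cookbook €31.65: books → 0% + 1.5% county = 1.5% → €0.47
Total tax = €0.98 + €0.19 + €0.41 + €0.19 + €1.09 + €0.23 + €0.57 + €0.75 + €0.64 + €0.47 = €5.52

€5.52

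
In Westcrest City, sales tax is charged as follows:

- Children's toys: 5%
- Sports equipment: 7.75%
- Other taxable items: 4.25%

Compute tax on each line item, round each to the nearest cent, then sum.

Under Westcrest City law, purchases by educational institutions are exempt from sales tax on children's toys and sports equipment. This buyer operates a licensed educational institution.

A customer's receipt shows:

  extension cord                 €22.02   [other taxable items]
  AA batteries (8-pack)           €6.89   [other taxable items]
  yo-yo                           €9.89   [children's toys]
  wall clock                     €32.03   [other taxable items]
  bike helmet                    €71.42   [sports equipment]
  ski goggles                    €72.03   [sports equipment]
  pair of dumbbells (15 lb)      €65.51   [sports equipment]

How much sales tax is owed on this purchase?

€2.59

Extension cord €22.02: other taxable items → 4.25% → €0.94
AA batteries (8-pack) €6.89: other taxable items → 4.25% → €0.29
Yo-yo €9.89: children's toys, buyer-exempt → 0% → €0.00
Wall clock €32.03: other taxable items → 4.25% → €1.36
Bike helmet €71.42: sports equipment, buyer-exempt → 0% → €0.00
Ski goggles €72.03: sports equipment, buyer-exempt → 0% → €0.00
Pair of dumbbells (15 lb) €65.51: sports equipment, buyer-exempt → 0% → €0.00
Total tax = €0.94 + €0.29 + €1.36 = €2.59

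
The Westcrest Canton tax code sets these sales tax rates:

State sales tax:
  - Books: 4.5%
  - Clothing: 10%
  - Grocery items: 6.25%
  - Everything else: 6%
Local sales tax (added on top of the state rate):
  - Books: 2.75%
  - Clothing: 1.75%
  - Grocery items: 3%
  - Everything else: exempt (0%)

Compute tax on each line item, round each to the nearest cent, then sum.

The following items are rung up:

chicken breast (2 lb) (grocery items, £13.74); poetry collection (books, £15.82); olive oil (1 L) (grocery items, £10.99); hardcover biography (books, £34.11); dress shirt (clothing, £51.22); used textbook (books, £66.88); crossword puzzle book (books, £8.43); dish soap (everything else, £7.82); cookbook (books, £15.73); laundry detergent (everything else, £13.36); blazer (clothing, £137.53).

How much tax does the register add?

Chicken breast (2 lb) £13.74: grocery items → 6.25% + 3% local = 9.25% → £1.27
Poetry collection £15.82: books → 4.5% + 2.75% local = 7.25% → £1.15
Olive oil (1 L) £10.99: grocery items → 6.25% + 3% local = 9.25% → £1.02
Hardcover biography £34.11: books → 4.5% + 2.75% local = 7.25% → £2.47
Dress shirt £51.22: clothing → 10% + 1.75% local = 11.75% → £6.02
Used textbook £66.88: books → 4.5% + 2.75% local = 7.25% → £4.85
Crossword puzzle book £8.43: books → 4.5% + 2.75% local = 7.25% → £0.61
Dish soap £7.82: everything else → 6% + 0% local = 6% → £0.47
Cookbook £15.73: books → 4.5% + 2.75% local = 7.25% → £1.14
Laundry detergent £13.36: everything else → 6% + 0% local = 6% → £0.80
Blazer £137.53: clothing → 10% + 1.75% local = 11.75% → £16.16
Total tax = £1.27 + £1.15 + £1.02 + £2.47 + £6.02 + £4.85 + £0.61 + £0.47 + £1.14 + £0.80 + £16.16 = £35.96

£35.96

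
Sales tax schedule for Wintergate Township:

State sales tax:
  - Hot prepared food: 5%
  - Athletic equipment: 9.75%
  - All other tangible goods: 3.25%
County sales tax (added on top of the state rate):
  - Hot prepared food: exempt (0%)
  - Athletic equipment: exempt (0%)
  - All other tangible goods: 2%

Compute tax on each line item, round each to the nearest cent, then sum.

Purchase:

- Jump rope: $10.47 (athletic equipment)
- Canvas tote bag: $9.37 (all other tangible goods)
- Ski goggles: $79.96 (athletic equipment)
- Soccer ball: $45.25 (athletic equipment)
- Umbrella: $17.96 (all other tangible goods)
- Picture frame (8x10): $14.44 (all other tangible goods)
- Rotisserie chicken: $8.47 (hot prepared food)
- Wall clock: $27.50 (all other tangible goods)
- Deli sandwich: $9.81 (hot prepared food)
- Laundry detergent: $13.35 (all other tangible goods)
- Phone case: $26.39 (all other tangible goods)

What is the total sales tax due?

$19.86

Jump rope $10.47: athletic equipment → 9.75% + 0% county = 9.75% → $1.02
Canvas tote bag $9.37: all other tangible goods → 3.25% + 2% county = 5.25% → $0.49
Ski goggles $79.96: athletic equipment → 9.75% + 0% county = 9.75% → $7.80
Soccer ball $45.25: athletic equipment → 9.75% + 0% county = 9.75% → $4.41
Umbrella $17.96: all other tangible goods → 3.25% + 2% county = 5.25% → $0.94
Picture frame (8x10) $14.44: all other tangible goods → 3.25% + 2% county = 5.25% → $0.76
Rotisserie chicken $8.47: hot prepared food → 5% + 0% county = 5% → $0.42
Wall clock $27.50: all other tangible goods → 3.25% + 2% county = 5.25% → $1.44
Deli sandwich $9.81: hot prepared food → 5% + 0% county = 5% → $0.49
Laundry detergent $13.35: all other tangible goods → 3.25% + 2% county = 5.25% → $0.70
Phone case $26.39: all other tangible goods → 3.25% + 2% county = 5.25% → $1.39
Total tax = $1.02 + $0.49 + $7.80 + $4.41 + $0.94 + $0.76 + $0.42 + $1.44 + $0.49 + $0.70 + $1.39 = $19.86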